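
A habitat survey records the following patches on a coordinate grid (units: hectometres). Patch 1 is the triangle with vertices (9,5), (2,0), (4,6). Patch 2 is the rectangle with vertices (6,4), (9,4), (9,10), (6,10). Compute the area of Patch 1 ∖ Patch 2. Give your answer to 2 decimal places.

|Patch 1| = 16, |Patch 1∩Patch 2| = 3.2.
|Patch 1 ∖ Patch 2| = |Patch 1| − |Patch 1∩Patch 2| = 16 − 3.2 = 12.80.

12.80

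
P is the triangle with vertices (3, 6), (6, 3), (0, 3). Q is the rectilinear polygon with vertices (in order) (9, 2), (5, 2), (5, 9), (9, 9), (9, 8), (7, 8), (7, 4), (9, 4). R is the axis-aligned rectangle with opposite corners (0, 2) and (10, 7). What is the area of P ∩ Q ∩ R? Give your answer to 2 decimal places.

0.50

The intersection is the polygon with vertices (5,3), (5,4), (6,3).
By the shoelace formula its area is 0.50.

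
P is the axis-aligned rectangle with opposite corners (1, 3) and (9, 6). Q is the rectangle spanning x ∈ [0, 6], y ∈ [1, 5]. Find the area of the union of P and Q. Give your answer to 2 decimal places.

38.00

By inclusion–exclusion:
Individual areas: |P| = 24, |Q| = 24.
|P∩Q|: x∈[1,6], y∈[3,5] → 5·2 = 10.
|P ∪ Q| = 48 − 10 = 38.00.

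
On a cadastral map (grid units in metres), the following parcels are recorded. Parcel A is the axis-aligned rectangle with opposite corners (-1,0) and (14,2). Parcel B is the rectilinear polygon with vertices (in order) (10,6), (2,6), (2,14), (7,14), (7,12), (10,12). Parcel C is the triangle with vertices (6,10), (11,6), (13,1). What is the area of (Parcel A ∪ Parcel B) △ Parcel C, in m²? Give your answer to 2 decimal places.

|Parcel A ∪ Parcel B| = 88.
|(Parcel A ∪ Parcel B) ∩ Parcel C| = 3.5667.
|(Parcel A ∪ Parcel B) △ Parcel C| = 88 + 8.5 − 7.1333 = 89.37.

89.37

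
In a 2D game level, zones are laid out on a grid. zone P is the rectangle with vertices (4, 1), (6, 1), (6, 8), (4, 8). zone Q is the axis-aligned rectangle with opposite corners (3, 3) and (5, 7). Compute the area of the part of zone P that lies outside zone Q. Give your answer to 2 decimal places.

10.00

|zone P∩zone Q|: x∈[4,5], y∈[3,7] → 1·4 = 4.
|zone P| = 14.
|zone P ∖ zone Q| = |zone P| − |zone P∩zone Q| = 14 − 4 = 10.00.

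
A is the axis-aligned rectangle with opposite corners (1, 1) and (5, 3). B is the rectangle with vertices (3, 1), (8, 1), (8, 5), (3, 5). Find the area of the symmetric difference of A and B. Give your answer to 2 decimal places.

20.00

|A∩B|: x∈[3,5], y∈[1,3] → 2·2 = 4.
|A △ B| = |A| + |B| − 2·|A∩B| = 8 + 20 − 8 = 20.00.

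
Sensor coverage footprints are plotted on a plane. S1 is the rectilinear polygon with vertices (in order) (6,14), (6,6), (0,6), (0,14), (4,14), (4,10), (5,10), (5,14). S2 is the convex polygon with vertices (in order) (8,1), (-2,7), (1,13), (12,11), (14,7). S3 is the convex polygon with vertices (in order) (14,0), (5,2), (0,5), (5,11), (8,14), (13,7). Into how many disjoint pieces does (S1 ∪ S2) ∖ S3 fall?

3

(S1 ∪ S2) ∖ S3 splits into 3 disjoint pieces (area 35.8894, area 6.5121, area 0.1925).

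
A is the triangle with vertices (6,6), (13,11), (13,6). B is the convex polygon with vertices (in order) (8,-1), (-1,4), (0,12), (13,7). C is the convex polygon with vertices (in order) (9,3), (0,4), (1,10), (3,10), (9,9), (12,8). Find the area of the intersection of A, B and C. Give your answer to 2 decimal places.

The intersection is the polygon with vertices (11.7,7.5), (10.8,6), (6,6), (9.36,8.4).
By the shoelace formula its area is 7.92.

7.92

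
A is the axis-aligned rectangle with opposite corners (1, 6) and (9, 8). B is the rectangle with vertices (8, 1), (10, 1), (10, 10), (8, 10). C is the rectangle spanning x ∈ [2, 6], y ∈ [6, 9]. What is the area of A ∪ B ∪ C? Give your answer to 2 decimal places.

By inclusion–exclusion:
Individual areas: |A| = 16, |B| = 18, |C| = 12.
|A∩B|: x∈[8,9], y∈[6,8] → 1·2 = 2.
|A∩C|: x∈[2,6], y∈[6,8] → 4·2 = 8.
|B∩C| = 0 (no overlap).
|A∩B∩C| = 0.
|A ∪ B ∪ C| = 46 − 10 + 0 = 36.00.

36.00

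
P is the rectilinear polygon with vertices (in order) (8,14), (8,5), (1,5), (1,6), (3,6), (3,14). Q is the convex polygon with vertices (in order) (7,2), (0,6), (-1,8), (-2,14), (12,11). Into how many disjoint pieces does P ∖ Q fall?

2

P ∖ Q splits into 2 disjoint pieces (area 8.0357, area 0.1607).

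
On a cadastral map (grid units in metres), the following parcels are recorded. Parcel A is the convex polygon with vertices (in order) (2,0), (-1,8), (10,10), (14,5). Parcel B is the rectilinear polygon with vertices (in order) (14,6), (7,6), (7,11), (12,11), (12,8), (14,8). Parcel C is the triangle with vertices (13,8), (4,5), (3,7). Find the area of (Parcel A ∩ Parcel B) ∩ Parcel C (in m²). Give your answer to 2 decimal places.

The region (Parcel A ∩ Parcel B) ∩ Parcel C is the polygon with vertices (11.895,7.632), (7,6), (7,7.4), (11.704,7.87).
By the shoelace formula its area is 4.03.

4.03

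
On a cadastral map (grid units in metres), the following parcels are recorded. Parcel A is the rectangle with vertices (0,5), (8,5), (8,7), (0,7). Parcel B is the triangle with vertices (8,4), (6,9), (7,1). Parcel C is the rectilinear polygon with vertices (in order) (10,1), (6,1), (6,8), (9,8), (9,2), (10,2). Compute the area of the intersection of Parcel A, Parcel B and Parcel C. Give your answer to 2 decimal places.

The intersection is the polygon with vertices (7.6,5), (6.5,5), (6.25,7), (6.8,7).
By the shoelace formula its area is 1.65.

1.65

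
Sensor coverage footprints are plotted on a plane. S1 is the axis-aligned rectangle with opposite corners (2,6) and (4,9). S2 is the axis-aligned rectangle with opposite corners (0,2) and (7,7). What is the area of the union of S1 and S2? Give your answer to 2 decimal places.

By inclusion–exclusion:
Individual areas: |S1| = 6, |S2| = 35.
|S1∩S2|: x∈[2,4], y∈[6,7] → 2·1 = 2.
|S1 ∪ S2| = 41 − 2 = 39.00.

39.00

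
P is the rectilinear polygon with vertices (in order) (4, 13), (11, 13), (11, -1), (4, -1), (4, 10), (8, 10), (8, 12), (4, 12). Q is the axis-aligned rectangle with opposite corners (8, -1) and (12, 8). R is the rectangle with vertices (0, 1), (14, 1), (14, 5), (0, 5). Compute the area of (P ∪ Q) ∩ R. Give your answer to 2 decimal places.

32.00

The region (P ∪ Q) ∩ R is the polygon with vertices (12,1), (4,1), (4,5), (12,5).
By the shoelace formula its area is 32.00.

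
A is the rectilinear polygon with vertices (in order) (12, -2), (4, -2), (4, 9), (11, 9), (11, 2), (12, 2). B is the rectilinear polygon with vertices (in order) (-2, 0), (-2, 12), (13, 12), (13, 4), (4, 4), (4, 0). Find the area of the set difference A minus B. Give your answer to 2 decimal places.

46.00

|A| = 81, |A∩B| = 35.
|A ∖ B| = |A| − |A∩B| = 81 − 35 = 46.00.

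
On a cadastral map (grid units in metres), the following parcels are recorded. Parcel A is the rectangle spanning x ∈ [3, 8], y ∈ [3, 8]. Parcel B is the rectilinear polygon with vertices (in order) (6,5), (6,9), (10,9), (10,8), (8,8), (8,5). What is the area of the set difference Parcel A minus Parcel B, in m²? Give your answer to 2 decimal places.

|Parcel A| = 25, |Parcel A∩Parcel B| = 6.
|Parcel A ∖ Parcel B| = |Parcel A| − |Parcel A∩Parcel B| = 25 − 6 = 19.00.

19.00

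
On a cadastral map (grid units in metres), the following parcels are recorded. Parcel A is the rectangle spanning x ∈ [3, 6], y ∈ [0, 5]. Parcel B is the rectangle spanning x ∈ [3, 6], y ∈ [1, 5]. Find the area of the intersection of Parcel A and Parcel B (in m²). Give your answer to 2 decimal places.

|Parcel A∩Parcel B|: x∈[3,6], y∈[1,5] → 3·4 = 12.

12.00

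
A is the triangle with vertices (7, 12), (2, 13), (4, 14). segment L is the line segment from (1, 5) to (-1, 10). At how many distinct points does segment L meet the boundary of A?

0

The segment lies entirely outside A and never meets its boundary.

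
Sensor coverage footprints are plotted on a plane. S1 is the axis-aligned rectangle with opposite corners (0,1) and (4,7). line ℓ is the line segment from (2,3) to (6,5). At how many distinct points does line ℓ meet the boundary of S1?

The segment meets the boundary at (4,4).

1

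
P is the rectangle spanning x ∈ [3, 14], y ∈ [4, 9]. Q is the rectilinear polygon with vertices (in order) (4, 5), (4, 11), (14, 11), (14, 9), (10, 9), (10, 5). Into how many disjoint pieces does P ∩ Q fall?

1

P ∩ Q is a single connected region.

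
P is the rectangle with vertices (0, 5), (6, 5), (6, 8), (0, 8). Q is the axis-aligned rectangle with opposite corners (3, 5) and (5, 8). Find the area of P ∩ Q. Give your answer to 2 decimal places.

6.00

|P∩Q|: x∈[3,5], y∈[5,8] → 2·3 = 6.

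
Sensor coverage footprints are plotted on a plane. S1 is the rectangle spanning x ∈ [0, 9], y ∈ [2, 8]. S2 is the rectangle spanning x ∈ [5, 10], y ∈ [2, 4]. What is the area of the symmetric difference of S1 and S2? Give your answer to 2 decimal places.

|S1∩S2|: x∈[5,9], y∈[2,4] → 4·2 = 8.
|S1 △ S2| = |S1| + |S2| − 2·|S1∩S2| = 54 + 10 − 16 = 48.00.

48.00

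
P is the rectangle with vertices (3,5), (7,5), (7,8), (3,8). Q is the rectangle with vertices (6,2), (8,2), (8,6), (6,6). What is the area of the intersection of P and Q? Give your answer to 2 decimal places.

|P∩Q|: x∈[6,7], y∈[5,6] → 1·1 = 1.

1.00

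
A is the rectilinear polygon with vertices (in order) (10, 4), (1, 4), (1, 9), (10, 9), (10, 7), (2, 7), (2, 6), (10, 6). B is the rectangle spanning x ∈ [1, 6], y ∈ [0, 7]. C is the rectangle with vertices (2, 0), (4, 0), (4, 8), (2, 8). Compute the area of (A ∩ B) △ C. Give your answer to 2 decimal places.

19.00

|A ∩ B| = 11.
|(A ∩ B) ∩ C| = 4.
|(A ∩ B) △ C| = 11 + 16 − 8 = 19.00.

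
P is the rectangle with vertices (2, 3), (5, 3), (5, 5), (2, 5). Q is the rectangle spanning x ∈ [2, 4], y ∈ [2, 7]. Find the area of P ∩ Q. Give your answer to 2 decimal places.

|P∩Q|: x∈[2,4], y∈[3,5] → 2·2 = 4.

4.00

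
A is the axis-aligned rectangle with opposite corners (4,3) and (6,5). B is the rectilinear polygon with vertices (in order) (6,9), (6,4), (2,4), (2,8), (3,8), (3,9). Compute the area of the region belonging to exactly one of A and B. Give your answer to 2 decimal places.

|A| = 4, |B| = 19, |A∩B| = 2.
|A △ B| = |A| + |B| − 2·|A∩B| = 4 + 19 − 4 = 19.00.

19.00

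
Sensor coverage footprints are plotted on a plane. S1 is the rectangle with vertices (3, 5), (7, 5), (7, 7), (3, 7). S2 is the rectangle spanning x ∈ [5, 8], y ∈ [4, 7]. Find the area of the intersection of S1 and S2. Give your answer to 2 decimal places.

|S1∩S2|: x∈[5,7], y∈[5,7] → 2·2 = 4.

4.00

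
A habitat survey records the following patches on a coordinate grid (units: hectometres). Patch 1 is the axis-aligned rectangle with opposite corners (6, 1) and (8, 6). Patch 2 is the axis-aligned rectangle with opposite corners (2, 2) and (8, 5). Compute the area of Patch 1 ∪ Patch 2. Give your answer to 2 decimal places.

22.00

By inclusion–exclusion:
Individual areas: |Patch 1| = 10, |Patch 2| = 18.
|Patch 1∩Patch 2|: x∈[6,8], y∈[2,5] → 2·3 = 6.
|Patch 1 ∪ Patch 2| = 28 − 6 = 22.00.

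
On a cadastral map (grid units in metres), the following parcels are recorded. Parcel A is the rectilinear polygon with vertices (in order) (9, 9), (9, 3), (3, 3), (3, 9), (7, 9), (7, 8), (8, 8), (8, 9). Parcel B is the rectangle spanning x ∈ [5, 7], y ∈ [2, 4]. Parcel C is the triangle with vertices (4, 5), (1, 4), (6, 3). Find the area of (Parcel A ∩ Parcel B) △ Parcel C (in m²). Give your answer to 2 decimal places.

5.20

|Parcel A ∩ Parcel B| = 2.
|(Parcel A ∩ Parcel B) ∩ Parcel C| = 0.4.
|(Parcel A ∩ Parcel B) △ Parcel C| = 2 + 4 − 0.8 = 5.20.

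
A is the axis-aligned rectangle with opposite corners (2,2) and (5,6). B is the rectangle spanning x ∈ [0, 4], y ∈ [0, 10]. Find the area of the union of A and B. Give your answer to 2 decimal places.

By inclusion–exclusion:
Individual areas: |A| = 12, |B| = 40.
|A∩B|: x∈[2,4], y∈[2,6] → 2·4 = 8.
|A ∪ B| = 52 − 8 = 44.00.

44.00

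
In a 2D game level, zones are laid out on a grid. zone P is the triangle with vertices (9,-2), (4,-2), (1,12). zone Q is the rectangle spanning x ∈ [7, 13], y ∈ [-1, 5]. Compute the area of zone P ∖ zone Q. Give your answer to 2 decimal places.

|zone P| = 35, |zone P∩zone Q| = 1.7857.
|zone P ∖ zone Q| = |zone P| − |zone P∩zone Q| = 35 − 1.7857 = 33.21.

33.21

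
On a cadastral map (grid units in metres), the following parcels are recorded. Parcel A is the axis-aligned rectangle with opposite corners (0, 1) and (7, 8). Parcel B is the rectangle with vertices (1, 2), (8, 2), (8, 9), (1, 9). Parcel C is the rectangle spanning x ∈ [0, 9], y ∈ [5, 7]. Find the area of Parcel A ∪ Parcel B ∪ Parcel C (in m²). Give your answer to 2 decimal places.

64.00

By inclusion–exclusion:
Individual areas: |Parcel A| = 49, |Parcel B| = 49, |Parcel C| = 18.
|Parcel A∩Parcel B|: x∈[1,7], y∈[2,8] → 6·6 = 36.
|Parcel A∩Parcel C|: x∈[0,7], y∈[5,7] → 7·2 = 14.
|Parcel B∩Parcel C|: x∈[1,8], y∈[5,7] → 7·2 = 14.
|Parcel A∩Parcel B∩Parcel C| = 12.
|Parcel A ∪ Parcel B ∪ Parcel C| = 116 − 64 + 12 = 64.00.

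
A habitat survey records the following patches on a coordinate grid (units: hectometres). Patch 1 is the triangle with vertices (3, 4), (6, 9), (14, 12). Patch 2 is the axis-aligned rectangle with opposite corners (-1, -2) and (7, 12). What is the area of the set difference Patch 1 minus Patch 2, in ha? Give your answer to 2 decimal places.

|Patch 1| = 15.5, |Patch 1∩Patch 2| = 6.8693.
|Patch 1 ∖ Patch 2| = |Patch 1| − |Patch 1∩Patch 2| = 15.5 − 6.8693 = 8.63.

8.63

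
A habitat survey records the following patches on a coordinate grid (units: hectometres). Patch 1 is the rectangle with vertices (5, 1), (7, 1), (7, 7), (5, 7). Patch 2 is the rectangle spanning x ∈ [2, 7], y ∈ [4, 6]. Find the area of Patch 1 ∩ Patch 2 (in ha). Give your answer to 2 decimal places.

4.00

|Patch 1∩Patch 2|: x∈[5,7], y∈[4,6] → 2·2 = 4.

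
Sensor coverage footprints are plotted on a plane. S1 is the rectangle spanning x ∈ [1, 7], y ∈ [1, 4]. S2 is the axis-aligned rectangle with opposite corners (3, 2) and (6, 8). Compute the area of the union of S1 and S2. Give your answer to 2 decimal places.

By inclusion–exclusion:
Individual areas: |S1| = 18, |S2| = 18.
|S1∩S2|: x∈[3,6], y∈[2,4] → 3·2 = 6.
|S1 ∪ S2| = 36 − 6 = 30.00.

30.00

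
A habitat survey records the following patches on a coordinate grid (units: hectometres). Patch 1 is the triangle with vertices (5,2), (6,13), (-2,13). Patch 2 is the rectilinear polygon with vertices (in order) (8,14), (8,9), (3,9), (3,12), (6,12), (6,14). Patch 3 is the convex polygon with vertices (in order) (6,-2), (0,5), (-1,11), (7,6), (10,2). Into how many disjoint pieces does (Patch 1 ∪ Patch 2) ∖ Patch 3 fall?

(Patch 1 ∪ Patch 2) ∖ Patch 3 is a single connected region.

1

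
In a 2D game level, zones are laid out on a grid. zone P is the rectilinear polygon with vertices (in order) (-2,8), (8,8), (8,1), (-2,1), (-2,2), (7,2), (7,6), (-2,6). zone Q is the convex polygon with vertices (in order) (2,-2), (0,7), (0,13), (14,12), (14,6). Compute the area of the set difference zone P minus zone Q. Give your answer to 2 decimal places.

|zone P| = 34, |zone P∩zone Q| = 25.9167.
|zone P ∖ zone Q| = |zone P| − |zone P∩zone Q| = 34 − 25.9167 = 8.08.

8.08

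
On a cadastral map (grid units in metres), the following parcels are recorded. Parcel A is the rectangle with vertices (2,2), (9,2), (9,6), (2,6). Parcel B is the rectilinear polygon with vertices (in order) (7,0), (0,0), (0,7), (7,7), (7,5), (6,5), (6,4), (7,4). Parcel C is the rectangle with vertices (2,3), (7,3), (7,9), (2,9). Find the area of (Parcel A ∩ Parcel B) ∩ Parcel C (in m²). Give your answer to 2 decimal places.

The region (Parcel A ∩ Parcel B) ∩ Parcel C is the polygon with vertices (2,6), (7,6), (7,5), (6,5), (6,4), (7,4), (7,3), (2,3).
By the shoelace formula its area is 14.00.

14.00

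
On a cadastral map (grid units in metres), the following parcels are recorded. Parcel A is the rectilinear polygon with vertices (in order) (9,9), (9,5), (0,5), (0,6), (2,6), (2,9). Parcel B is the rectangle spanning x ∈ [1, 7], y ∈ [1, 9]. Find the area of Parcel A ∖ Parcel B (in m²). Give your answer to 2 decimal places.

|Parcel A| = 30, |Parcel A∩Parcel B| = 21.
|Parcel A ∖ Parcel B| = |Parcel A| − |Parcel A∩Parcel B| = 30 − 21 = 9.00.

9.00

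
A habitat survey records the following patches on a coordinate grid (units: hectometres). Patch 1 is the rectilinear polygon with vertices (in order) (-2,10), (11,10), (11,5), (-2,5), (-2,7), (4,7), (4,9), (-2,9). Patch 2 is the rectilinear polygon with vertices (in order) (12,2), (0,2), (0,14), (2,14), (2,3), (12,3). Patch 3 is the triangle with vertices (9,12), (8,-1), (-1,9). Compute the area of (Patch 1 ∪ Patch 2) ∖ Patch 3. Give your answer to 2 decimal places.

|Patch 1 ∪ Patch 2| = 81.
|(Patch 1 ∪ Patch 2) ∩ Patch 3| = 38.2662.
|(Patch 1 ∪ Patch 2) ∖ Patch 3| = 81 − 38.2662 = 42.73.

42.73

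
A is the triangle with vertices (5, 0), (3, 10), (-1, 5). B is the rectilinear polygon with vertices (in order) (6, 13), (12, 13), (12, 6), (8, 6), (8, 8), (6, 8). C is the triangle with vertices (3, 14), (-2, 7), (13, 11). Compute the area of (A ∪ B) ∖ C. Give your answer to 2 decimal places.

47.74

|A ∪ B| = 63.
|(A ∪ B) ∩ C| = 15.2595.
|(A ∪ B) ∖ C| = 63 − 15.2595 = 47.74.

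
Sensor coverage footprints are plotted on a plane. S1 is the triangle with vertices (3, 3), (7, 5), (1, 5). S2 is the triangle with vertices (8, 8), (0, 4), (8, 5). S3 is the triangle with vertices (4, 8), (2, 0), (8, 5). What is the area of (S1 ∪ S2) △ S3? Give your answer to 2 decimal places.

16.50

|S1 ∪ S2| = 15.5278.
|(S1 ∪ S2) ∩ S3| = 9.0119.
|(S1 ∪ S2) △ S3| = 15.5278 + 19 − 18.0238 = 16.50.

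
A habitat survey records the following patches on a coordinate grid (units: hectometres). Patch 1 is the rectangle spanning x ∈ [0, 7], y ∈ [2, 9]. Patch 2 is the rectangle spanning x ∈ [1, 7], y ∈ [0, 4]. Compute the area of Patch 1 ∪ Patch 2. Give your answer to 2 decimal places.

61.00

By inclusion–exclusion:
Individual areas: |Patch 1| = 49, |Patch 2| = 24.
|Patch 1∩Patch 2|: x∈[1,7], y∈[2,4] → 6·2 = 12.
|Patch 1 ∪ Patch 2| = 73 − 12 = 61.00.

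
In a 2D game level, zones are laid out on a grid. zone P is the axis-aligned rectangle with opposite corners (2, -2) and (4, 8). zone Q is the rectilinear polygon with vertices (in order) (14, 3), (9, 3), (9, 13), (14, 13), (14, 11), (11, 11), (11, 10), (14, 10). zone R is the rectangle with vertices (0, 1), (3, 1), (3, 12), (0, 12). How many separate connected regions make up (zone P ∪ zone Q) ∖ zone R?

(zone P ∪ zone Q) ∖ zone R splits into 2 disjoint pieces (area 13, area 47).

2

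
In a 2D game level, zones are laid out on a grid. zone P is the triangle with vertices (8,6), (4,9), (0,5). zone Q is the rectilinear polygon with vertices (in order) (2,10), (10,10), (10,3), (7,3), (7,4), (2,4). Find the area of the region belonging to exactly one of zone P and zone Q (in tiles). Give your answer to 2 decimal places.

|zone P| = 14, |zone Q| = 51, |zone P∩zone Q| = 12.25.
|zone P △ zone Q| = |zone P| + |zone Q| − 2·|zone P∩zone Q| = 14 + 51 − 24.5 = 40.50.

40.50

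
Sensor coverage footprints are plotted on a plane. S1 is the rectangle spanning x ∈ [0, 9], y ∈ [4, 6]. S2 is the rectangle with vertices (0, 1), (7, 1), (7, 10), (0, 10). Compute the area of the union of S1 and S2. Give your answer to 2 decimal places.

67.00

By inclusion–exclusion:
Individual areas: |S1| = 18, |S2| = 63.
|S1∩S2|: x∈[0,7], y∈[4,6] → 7·2 = 14.
|S1 ∪ S2| = 81 − 14 = 67.00.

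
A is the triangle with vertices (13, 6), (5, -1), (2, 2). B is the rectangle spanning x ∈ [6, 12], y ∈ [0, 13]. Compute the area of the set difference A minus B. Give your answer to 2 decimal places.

10.24

|A| = 22.5, |A∩B| = 12.2638.
|A ∖ B| = |A| − |A∩B| = 22.5 − 12.2638 = 10.24.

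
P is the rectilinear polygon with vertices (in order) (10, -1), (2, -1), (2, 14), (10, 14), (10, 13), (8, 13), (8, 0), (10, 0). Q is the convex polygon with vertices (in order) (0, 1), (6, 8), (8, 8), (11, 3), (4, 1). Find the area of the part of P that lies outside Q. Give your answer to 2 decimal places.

63.62

|P| = 94, |P∩Q| = 30.381.
|P ∖ Q| = |P| − |P∩Q| = 94 − 30.381 = 63.62.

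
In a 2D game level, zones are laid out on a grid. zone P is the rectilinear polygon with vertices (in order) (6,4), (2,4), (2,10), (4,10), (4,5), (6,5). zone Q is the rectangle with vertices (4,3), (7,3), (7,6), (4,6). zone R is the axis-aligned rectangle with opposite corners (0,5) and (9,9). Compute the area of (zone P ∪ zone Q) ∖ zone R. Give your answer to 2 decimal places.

10.00

|zone P ∪ zone Q| = 21.
|(zone P ∪ zone Q) ∩ zone R| = 11.
|(zone P ∪ zone Q) ∖ zone R| = 21 − 11 = 10.00.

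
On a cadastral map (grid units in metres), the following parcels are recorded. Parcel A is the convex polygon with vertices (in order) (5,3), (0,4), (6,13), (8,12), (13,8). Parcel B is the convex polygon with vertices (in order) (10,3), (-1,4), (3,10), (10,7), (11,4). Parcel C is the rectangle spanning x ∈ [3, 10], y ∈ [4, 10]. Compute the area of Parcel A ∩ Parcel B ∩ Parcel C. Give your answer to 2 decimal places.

27.30

The intersection is the polygon with vertices (3.778,9.667), (10,7), (10,6.125), (6.6,4), (3,4), (3,8.5).
By the shoelace formula its area is 27.30.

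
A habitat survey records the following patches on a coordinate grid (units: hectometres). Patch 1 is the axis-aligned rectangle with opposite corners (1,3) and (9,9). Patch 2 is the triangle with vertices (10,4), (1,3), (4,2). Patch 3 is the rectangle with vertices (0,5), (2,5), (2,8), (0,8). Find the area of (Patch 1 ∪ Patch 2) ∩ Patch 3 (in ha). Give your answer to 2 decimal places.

3.00

The region (Patch 1 ∪ Patch 2) ∩ Patch 3 is the polygon with vertices (1,8), (2,8), (2,5), (1,5).
By the shoelace formula its area is 3.00.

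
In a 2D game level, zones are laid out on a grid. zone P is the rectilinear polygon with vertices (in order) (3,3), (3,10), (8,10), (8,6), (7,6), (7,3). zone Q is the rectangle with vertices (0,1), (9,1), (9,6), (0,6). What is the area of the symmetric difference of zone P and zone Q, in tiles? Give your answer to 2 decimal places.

53.00

|zone P| = 32, |zone Q| = 45, |zone P∩zone Q| = 12.
|zone P △ zone Q| = |zone P| + |zone Q| − 2·|zone P∩zone Q| = 32 + 45 − 24 = 53.00.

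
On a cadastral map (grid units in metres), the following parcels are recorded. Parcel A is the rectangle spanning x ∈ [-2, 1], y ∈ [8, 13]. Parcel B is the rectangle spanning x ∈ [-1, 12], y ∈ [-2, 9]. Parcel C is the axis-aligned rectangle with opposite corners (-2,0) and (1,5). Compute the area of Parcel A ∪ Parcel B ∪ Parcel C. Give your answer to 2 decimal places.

By inclusion–exclusion:
Individual areas: |Parcel A| = 15, |Parcel B| = 143, |Parcel C| = 15.
|Parcel A∩Parcel B|: x∈[-1,1], y∈[8,9] → 2·1 = 2.
|Parcel A∩Parcel C| = 0 (no overlap).
|Parcel B∩Parcel C|: x∈[-1,1], y∈[0,5] → 2·5 = 10.
|Parcel A∩Parcel B∩Parcel C| = 0.
|Parcel A ∪ Parcel B ∪ Parcel C| = 173 − 12 + 0 = 161.00.

161.00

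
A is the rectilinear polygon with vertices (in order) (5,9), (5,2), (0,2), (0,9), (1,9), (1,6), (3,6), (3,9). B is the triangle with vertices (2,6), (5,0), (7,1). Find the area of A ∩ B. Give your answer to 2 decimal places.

3.50

The intersection is the polygon with vertices (5,2), (4,2), (2,6), (5,3).
By the shoelace formula its area is 3.50.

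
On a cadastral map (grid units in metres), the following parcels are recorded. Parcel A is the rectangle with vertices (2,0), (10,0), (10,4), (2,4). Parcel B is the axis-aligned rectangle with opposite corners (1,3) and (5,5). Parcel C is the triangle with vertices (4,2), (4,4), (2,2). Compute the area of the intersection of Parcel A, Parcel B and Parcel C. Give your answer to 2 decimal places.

0.50

The intersection is the polygon with vertices (3,3), (4,4), (4,3).
By the shoelace formula its area is 0.50.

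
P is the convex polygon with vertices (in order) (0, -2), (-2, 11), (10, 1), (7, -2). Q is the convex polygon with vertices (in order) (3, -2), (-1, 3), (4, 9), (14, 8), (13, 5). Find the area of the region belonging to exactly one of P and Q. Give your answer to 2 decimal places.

|P| = 78.5, |Q| = 91.5, |P∩Q| = 44.7459.
|P △ Q| = |P| + |Q| − 2·|P∩Q| = 78.5 + 91.5 − 89.4918 = 80.51.

80.51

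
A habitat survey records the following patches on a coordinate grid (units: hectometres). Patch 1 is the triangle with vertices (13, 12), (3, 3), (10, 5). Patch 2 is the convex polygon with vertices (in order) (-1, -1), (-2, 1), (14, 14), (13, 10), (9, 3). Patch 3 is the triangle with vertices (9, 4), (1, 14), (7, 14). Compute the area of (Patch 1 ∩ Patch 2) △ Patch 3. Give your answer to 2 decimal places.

|Patch 1 ∩ Patch 2| = 21.5.
|(Patch 1 ∩ Patch 2) ∩ Patch 3| = 2.7438.
|(Patch 1 ∩ Patch 2) △ Patch 3| = 21.5 + 30 − 5.4876 = 46.01.

46.01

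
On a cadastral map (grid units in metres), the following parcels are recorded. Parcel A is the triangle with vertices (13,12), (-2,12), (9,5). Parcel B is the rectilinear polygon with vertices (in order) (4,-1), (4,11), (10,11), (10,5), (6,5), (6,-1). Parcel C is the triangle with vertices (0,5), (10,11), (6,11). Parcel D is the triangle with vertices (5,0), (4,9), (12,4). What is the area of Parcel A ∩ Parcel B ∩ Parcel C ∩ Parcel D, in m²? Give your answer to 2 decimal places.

0.76

The intersection is the polygon with vertices (4.632,7.779), (4.098,8.12), (4,9), (5.306,8.184).
By the shoelace formula its area is 0.76.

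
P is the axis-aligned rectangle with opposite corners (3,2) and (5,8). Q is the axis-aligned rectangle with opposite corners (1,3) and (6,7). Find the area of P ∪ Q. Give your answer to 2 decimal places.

By inclusion–exclusion:
Individual areas: |P| = 12, |Q| = 20.
|P∩Q|: x∈[3,5], y∈[3,7] → 2·4 = 8.
|P ∪ Q| = 32 − 8 = 24.00.

24.00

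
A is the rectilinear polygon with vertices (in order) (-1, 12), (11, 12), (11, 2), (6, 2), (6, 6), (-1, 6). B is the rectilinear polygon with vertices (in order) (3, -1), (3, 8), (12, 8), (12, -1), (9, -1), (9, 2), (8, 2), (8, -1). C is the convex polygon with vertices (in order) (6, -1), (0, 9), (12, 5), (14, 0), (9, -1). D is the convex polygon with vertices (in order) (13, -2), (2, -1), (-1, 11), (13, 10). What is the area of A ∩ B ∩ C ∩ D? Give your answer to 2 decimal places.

25.33

The intersection is the polygon with vertices (8,2), (6,2), (6,6), (3,6), (3,8), (11,5.333), (11,2), (9,2).
By the shoelace formula its area is 25.33.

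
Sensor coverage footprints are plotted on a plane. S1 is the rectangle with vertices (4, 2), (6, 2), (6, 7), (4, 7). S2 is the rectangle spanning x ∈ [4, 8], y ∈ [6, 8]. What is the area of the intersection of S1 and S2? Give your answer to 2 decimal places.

2.00

|S1∩S2|: x∈[4,6], y∈[6,7] → 2·1 = 2.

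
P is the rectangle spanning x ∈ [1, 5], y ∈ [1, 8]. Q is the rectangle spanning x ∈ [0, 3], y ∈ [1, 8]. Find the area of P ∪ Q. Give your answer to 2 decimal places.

35.00

By inclusion–exclusion:
Individual areas: |P| = 28, |Q| = 21.
|P∩Q|: x∈[1,3], y∈[1,8] → 2·7 = 14.
|P ∪ Q| = 49 − 14 = 35.00.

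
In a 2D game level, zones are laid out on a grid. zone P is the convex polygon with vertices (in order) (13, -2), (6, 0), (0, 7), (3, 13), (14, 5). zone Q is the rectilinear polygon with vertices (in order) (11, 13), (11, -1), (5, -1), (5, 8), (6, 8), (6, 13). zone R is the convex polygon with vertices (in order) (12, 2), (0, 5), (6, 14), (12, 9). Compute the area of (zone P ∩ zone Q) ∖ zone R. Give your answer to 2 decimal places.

20.67

|zone P ∩ zone Q| = 55.6667.
|(zone P ∩ zone Q) ∩ zone R| = 35.
|(zone P ∩ zone Q) ∖ zone R| = 55.6667 − 35 = 20.67.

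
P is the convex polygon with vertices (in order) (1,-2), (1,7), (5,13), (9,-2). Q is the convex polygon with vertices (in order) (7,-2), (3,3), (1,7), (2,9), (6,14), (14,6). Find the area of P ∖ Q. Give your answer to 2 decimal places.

25.88

|P| = 78, |P∩Q| = 52.1169.
|P ∖ Q| = |P| − |P∩Q| = 78 − 52.1169 = 25.88.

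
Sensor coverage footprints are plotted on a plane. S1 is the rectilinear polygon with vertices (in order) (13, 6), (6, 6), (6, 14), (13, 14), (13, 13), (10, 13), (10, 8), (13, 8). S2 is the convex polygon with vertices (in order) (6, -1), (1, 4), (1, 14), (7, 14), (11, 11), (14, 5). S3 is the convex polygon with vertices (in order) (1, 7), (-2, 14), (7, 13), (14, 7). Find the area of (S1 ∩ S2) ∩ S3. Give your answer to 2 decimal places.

22.95

The region (S1 ∩ S2) ∩ S3 is the polygon with vertices (6,13.111), (7,13), (10,10.429), (10,8), (12.5,8), (13,7), (6,7).
By the shoelace formula its area is 22.95.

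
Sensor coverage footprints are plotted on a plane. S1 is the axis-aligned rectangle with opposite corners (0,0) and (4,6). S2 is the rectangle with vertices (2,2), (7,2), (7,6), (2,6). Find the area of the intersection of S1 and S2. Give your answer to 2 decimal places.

|S1∩S2|: x∈[2,4], y∈[2,6] → 2·4 = 8.

8.00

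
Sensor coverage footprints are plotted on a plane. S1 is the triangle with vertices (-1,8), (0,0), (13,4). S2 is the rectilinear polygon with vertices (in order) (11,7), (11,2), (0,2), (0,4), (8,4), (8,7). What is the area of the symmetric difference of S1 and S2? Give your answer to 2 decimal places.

|S1| = 54, |S2| = 31, |S1∩S2| = 21.8846.
|S1 △ S2| = |S1| + |S2| − 2·|S1∩S2| = 54 + 31 − 43.7692 = 41.23.

41.23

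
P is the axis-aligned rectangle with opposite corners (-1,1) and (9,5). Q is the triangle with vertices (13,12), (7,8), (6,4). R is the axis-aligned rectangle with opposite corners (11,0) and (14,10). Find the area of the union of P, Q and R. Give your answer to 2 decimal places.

79.65

By inclusion–exclusion:
Individual areas: |P| = 40, |Q| = 10, |R| = 30.
|P∩Q| = 0.3125.
|P∩R| = 0 (no overlap).
|Q∩R| = 0.0357.
|P∩Q∩R| = 0.
|P ∪ Q ∪ R| = 80 − 0.3482 + 0 = 79.65.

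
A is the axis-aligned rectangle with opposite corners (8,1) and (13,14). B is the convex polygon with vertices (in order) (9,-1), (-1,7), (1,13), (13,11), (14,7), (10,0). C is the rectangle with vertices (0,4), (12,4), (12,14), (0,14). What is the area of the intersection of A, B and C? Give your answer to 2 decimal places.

30.00

The intersection is the polygon with vertices (8,11.833), (12,11.167), (12,4), (8,4).
By the shoelace formula its area is 30.00.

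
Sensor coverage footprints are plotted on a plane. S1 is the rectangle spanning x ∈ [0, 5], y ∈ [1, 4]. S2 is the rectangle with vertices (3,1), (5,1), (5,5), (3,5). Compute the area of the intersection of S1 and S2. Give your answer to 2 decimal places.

6.00

|S1∩S2|: x∈[3,5], y∈[1,4] → 2·3 = 6.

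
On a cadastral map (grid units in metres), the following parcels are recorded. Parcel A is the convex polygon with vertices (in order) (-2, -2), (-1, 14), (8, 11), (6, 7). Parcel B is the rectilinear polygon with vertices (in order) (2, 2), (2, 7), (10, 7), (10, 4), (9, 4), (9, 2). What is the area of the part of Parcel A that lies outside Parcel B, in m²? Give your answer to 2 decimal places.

71.50

|Parcel A| = 80.5, |Parcel A∩Parcel B| = 9.
|Parcel A ∖ Parcel B| = |Parcel A| − |Parcel A∩Parcel B| = 80.5 − 9 = 71.50.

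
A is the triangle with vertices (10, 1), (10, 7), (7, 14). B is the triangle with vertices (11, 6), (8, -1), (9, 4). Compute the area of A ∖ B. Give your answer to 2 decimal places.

8.03

|A| = 9, |A∩B| = 0.9667.
|A ∖ B| = |A| − |A∩B| = 9 − 0.9667 = 8.03.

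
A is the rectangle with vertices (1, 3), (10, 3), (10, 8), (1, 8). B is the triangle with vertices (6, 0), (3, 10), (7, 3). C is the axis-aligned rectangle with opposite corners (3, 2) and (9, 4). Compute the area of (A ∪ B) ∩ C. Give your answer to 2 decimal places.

7.58

The region (A ∪ B) ∩ C is the polygon with vertices (7,3), (6.667,2), (5.4,2), (5.1,3), (3,3), (3,4), (9,4), (9,3).
By the shoelace formula its area is 7.58.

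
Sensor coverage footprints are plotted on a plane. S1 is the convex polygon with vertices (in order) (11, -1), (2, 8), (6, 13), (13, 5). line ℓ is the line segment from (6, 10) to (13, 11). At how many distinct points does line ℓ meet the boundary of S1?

1

The segment meets the boundary at (8.333,10.333).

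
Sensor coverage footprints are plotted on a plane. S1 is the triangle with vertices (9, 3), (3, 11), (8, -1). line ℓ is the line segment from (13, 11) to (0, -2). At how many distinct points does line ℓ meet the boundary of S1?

The segment meets the boundary at (5.941,3.941), (7.286,5.286).

2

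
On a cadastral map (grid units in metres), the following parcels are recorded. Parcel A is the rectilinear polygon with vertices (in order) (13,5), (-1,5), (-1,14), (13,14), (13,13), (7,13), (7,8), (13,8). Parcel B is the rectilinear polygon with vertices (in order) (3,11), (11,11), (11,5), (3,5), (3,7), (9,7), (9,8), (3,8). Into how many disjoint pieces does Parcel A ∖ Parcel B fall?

2

Parcel A ∖ Parcel B splits into 2 disjoint pieces (area 6, area 60).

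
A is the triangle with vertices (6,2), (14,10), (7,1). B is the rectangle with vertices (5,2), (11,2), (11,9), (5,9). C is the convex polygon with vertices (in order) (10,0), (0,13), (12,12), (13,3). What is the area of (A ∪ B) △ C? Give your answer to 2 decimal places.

|A ∪ B| = 44.1746.
|(A ∪ B) ∩ C| = 35.1417.
|(A ∪ B) △ C| = 44.1746 + 88 − 70.2834 = 61.89.

61.89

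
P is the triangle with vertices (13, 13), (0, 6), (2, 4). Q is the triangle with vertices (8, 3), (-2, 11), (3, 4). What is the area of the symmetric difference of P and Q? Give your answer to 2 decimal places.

25.90

|P| = 20, |Q| = 15, |P∩Q| = 4.55.
|P △ Q| = |P| + |Q| − 2·|P∩Q| = 20 + 15 − 9.1 = 25.90.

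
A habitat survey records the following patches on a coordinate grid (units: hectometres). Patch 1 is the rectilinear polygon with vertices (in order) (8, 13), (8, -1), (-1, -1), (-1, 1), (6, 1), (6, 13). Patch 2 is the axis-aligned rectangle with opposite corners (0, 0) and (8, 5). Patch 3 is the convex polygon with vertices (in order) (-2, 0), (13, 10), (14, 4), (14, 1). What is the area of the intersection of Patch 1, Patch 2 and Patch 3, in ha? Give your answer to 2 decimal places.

The intersection is the polygon with vertices (0,1), (6,1), (6,5), (8,5), (8,0.625), (0,0.125).
By the shoelace formula its area is 13.00.

13.00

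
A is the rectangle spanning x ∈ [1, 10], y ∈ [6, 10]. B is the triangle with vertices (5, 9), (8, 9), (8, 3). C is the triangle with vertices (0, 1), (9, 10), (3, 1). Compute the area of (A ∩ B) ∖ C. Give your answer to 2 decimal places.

|A ∩ B| = 6.75.
|(A ∩ B) ∩ C| = 1.6786.
|(A ∩ B) ∖ C| = 6.75 − 1.6786 = 5.07.

5.07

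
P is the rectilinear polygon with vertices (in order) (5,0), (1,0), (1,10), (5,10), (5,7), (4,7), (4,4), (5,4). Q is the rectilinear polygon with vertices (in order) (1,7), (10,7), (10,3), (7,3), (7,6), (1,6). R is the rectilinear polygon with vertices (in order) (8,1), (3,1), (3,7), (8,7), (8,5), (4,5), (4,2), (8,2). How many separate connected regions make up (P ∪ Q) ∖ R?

(P ∪ Q) ∖ R splits into 3 disjoint pieces (area 28, area 10, area 2).

3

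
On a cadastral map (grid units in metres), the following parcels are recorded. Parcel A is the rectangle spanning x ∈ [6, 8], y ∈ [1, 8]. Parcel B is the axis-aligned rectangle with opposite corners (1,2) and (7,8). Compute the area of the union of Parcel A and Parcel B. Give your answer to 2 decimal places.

By inclusion–exclusion:
Individual areas: |Parcel A| = 14, |Parcel B| = 36.
|Parcel A∩Parcel B|: x∈[6,7], y∈[2,8] → 1·6 = 6.
|Parcel A ∪ Parcel B| = 50 − 6 = 44.00.

44.00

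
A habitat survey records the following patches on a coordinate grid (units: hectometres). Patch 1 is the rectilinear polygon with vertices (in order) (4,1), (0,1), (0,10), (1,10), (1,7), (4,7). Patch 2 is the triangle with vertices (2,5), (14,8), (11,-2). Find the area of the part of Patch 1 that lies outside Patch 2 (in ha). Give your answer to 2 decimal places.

24.94

|Patch 1| = 27, |Patch 1∩Patch 2| = 2.0556.
|Patch 1 ∖ Patch 2| = |Patch 1| − |Patch 1∩Patch 2| = 27 − 2.0556 = 24.94.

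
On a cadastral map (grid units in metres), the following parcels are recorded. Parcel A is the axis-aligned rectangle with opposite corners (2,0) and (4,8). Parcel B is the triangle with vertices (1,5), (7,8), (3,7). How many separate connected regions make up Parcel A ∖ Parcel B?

Parcel A ∖ Parcel B splits into 2 disjoint pieces (area 12, area 2.375).

2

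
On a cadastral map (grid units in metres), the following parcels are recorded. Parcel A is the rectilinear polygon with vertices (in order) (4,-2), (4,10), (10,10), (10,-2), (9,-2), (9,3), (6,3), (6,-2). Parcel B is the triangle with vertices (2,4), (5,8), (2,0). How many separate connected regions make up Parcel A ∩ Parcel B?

1

Parcel A ∩ Parcel B is a single connected region.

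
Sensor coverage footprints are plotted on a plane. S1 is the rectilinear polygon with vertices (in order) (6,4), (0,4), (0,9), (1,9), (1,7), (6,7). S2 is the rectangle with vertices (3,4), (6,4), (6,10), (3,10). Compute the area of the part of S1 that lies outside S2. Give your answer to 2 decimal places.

11.00

|S1| = 20, |S1∩S2| = 9.
|S1 ∖ S2| = |S1| − |S1∩S2| = 20 − 9 = 11.00.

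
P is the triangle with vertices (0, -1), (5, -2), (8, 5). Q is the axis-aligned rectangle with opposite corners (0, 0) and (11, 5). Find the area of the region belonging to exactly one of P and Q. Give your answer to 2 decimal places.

|P| = 19, |Q| = 55, |P∩Q| = 11.3095.
|P △ Q| = |P| + |Q| − 2·|P∩Q| = 19 + 55 − 22.619 = 51.38.

51.38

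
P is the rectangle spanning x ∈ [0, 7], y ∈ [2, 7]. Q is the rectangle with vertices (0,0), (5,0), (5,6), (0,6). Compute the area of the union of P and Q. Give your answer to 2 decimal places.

By inclusion–exclusion:
Individual areas: |P| = 35, |Q| = 30.
|P∩Q|: x∈[0,5], y∈[2,6] → 5·4 = 20.
|P ∪ Q| = 65 − 20 = 45.00.

45.00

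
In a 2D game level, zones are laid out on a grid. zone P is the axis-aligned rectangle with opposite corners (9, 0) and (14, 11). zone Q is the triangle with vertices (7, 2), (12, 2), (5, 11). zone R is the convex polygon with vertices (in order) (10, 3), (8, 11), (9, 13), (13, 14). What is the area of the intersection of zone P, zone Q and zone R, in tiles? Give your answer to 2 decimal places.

The intersection is the polygon with vertices (10.317,4.163), (10,3), (9.421,5.316).
By the shoelace formula its area is 0.70.

0.70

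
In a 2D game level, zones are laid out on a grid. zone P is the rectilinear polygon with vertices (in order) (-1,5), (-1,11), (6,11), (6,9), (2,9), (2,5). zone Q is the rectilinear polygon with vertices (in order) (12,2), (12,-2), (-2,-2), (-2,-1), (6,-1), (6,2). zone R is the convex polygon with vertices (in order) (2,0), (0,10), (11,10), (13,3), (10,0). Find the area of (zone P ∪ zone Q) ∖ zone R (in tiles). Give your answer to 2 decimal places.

36.50

|zone P ∪ zone Q| = 58.
|(zone P ∪ zone Q) ∩ zone R| = 21.5.
|(zone P ∪ zone Q) ∖ zone R| = 58 − 21.5 = 36.50.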